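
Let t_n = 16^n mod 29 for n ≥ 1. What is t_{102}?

25

Computing terms: t_1 = 16; t_2 = 24; t_3 = 7; t_4 = 25; t_5 = 23; t_6 = 20; t_7 = 1; t_8 = 16.
Since t_8 = t_1 = 16, the sequence is periodic with period 7.
So t_{102} = t_{1 + ((102-1) mod 7)} = t_4 = 25.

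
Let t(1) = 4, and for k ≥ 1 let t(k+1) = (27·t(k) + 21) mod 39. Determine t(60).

We have t(1) = 4; t(2) = 12; t(3) = 33; t(4) = 15; t(5) = 36; t(6) = 18; t(7) = 0; t(8) = 21; t(9) = 3; t(10) = 24; t(11) = 6; t(12) = 27; t(13) = 9; t(14) = 30; t(15) = 12.
Since t(15) = t(2) = 12, the sequence is eventually periodic: after a pre-period of length 1 it cycles with period 13.
For k ≥ 2, t(k) depends only on (k - 2) mod 13. (60 - 2) mod 13 = 6, so t(60) = t(8) = 21.

21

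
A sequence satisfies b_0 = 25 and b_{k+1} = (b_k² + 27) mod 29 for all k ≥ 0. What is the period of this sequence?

Computing terms: b_0 = 25,  b_1 = 14,  b_2 = 20,  b_3 = 21,  b_4 = 4,  b_5 = 14.
Since b_5 = b_1 = 14, the sequence is eventually periodic: after a pre-period of length 1 it cycles with period 4.

4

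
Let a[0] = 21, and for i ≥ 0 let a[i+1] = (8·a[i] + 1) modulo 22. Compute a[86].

a[0] = 21; a[1] = 15; a[2] = 11; a[3] = 1; a[4] = 9; a[5] = 7; a[6] = 13; a[7] = 17; a[8] = 5; a[9] = 19; a[10] = 21.
The sequence repeats with period 10.
(86 - 0) mod 10 = 6, so a[86] = a[6] = 13.

13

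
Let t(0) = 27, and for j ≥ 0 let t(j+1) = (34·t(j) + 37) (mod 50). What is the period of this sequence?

10

t(0) = 27, t(1) = 5, t(2) = 7, t(3) = 25, t(4) = 37, t(5) = 45, t(6) = 17, t(7) = 15, t(8) = 47, t(9) = 35, t(10) = 27.
The sequence repeats with period 10.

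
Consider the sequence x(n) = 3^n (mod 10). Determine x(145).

3

Computing terms: x(0) = 1, x(1) = 3, x(2) = 9, x(3) = 7, x(4) = 1.
The sequence repeats with period 4.
(145 - 0) mod 4 = 1, so x(145) = x(1) = 3.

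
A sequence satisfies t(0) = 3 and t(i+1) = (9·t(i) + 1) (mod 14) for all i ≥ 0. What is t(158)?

1

t(0) = 3, t(1) = 0, t(2) = 1, t(3) = 10, t(4) = 7, t(5) = 8, t(6) = 3.
The sequence repeats with period 6.
(158 - 0) mod 6 = 2, so t(158) = t(2) = 1.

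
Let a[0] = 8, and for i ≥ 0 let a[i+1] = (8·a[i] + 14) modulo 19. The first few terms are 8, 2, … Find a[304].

13

a[0] = 8,  a[1] = 2,  a[2] = 11,  a[3] = 7,  a[4] = 13,  a[5] = 4,  a[6] = 8.
Since a[6] = a[0] = 8, the sequence is periodic with period 6.
So a[304] = a[0 + ((304-0) mod 6)] = a[4] = 13.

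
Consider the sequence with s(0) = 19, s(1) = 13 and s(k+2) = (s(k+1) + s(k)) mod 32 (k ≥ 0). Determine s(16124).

24

s(0) = 19; s(1) = 13; s(2) = 0; s(3) = 13; s(4) = 13; s(5) = 26; s(6) = 7; s(7) = 1; s(8) = 8; s(9) = 9; s(10) = 17; s(11) = 26; s(12) = 11; s(13) = 5; s(14) = 16; s(15) = 21; s(16) = 5; s(17) = 26; s(18) = 31; s(19) = 25; s(20) = 24; s(21) = 17; s(22) = 9; s(23) = 26; s(24) = 3; s(25) = 29; s(26) = 0; s(27) = 29; s(28) = 29; s(29) = 26; s(30) = 23; s(31) = 17; s(32) = 8; s(33) = 25; s(34) = 1; s(35) = 26; s(36) = 27; s(37) = 21; s(38) = 16; s(39) = 5; s(40) = 21; s(41) = 26; s(42) = 15; s(43) = 9; s(44) = 24; s(45) = 1; s(46) = 25; s(47) = 26; s(48) = 19; s(49) = 13.
The sequence repeats with period 48.
So s(16124) = s(0 + ((16124-0) mod 48)) = s(44) = 24.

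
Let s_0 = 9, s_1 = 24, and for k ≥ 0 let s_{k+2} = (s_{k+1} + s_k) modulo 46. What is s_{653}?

37

Computing terms: s_0 = 9; s_1 = 24; s_2 = 33; s_3 = 11; s_4 = 44; s_5 = 9; s_6 = 7; s_7 = 16; s_8 = 23; s_9 = 39; s_{10} = 16; s_{11} = 9; s_{12} = 25; s_{13} = 34; s_{14} = 13; s_{15} = 1; s_{16} = 14; s_{17} = 15; s_{18} = 29; s_{19} = 44; s_{20} = 27; s_{21} = 25; s_{22} = 6; s_{23} = 31; s_{24} = 37; s_{25} = 22; s_{26} = 13; s_{27} = 35; s_{28} = 2; s_{29} = 37; s_{30} = 39; s_{31} = 30; s_{32} = 23; s_{33} = 7; s_{34} = 30; s_{35} = 37; s_{36} = 21; s_{37} = 12; s_{38} = 33; s_{39} = 45; s_{40} = 32; s_{41} = 31; s_{42} = 17; s_{43} = 2; s_{44} = 19; s_{45} = 21; s_{46} = 40; s_{47} = 15; s_{48} = 9; s_{49} = 24.
Since (s_{48}, s_{49}) = (s_0, s_1) = (9, 24) (two consecutive terms determine the rest), the sequence is periodic with period 48.
So s_{653} = s_{0 + ((653-0) mod 48)} = s_{29} = 37.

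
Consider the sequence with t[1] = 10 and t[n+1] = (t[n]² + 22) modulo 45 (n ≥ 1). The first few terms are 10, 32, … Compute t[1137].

11

Computing terms: t[1] = 10, t[2] = 32, t[3] = 11, t[4] = 8, t[5] = 41, t[6] = 38, t[7] = 26, t[8] = 23, t[9] = 11.
Since t[9] = t[3] = 11, the sequence is eventually periodic: after a pre-period of length 2 it cycles with period 6.
For n ≥ 3, t[n] depends only on (n - 3) mod 6. (1137 - 3) mod 6 = 0, so t[1137] = t[3] = 11.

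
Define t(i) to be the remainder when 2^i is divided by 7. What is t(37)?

2

We have t(0) = 1; t(1) = 2; t(2) = 4; t(3) = 1.
The sequence repeats with period 3.
So t(37) = t(0 + ((37-0) mod 3)) = t(1) = 2.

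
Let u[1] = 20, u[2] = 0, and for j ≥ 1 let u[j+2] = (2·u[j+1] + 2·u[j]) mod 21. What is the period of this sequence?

We have u[1] = 20,  u[2] = 0,  u[3] = 19,  u[4] = 17,  u[5] = 9,  u[6] = 10,  u[7] = 17,  u[8] = 12,  u[9] = 16,  u[10] = 14,  u[11] = 18,  u[12] = 1,  u[13] = 17,  u[14] = 15,  u[15] = 1,  u[16] = 11,  u[17] = 3,  u[18] = 7,  u[19] = 20,  u[20] = 12,  u[21] = 1,  u[22] = 5,  u[23] = 12,  u[24] = 13,  u[25] = 8,  u[26] = 0,  u[27] = 16,  u[28] = 11,  u[29] = 12,  u[30] = 4,  u[31] = 11,  u[32] = 9,  u[33] = 19,  u[34] = 14,  u[35] = 3,  u[36] = 13,  u[37] = 11,  u[38] = 6,  u[39] = 13,  u[40] = 17,  u[41] = 18,  u[42] = 7,  u[43] = 8,  u[44] = 9,  u[45] = 13,  u[46] = 2,  u[47] = 9,  u[48] = 1,  u[49] = 20,  u[50] = 0.
The sequence repeats with period 48.

48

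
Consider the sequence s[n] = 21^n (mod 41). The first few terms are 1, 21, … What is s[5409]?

39

Listing terms: s[0] = 1, s[1] = 21, s[2] = 31, s[3] = 36, s[4] = 18, s[5] = 9, s[6] = 25, s[7] = 33, s[8] = 37, s[9] = 39, s[10] = 40, s[11] = 20, s[12] = 10, s[13] = 5, s[14] = 23, s[15] = 32, s[16] = 16, s[17] = 8, s[18] = 4, s[19] = 2, s[20] = 1.
The sequence repeats with period 20.
(5409 - 0) mod 20 = 9, so s[5409] = s[9] = 39.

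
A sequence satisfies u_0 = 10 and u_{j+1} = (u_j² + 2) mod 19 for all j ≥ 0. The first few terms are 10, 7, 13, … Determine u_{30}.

u_0 = 10; u_1 = 7; u_2 = 13; u_3 = 0; u_4 = 2; u_5 = 6; u_6 = 0.
Since u_6 = u_3 = 0, the sequence is eventually periodic: after a pre-period of length 3 it cycles with period 3.
For j ≥ 3, u_j depends only on (j - 3) mod 3. (30 - 3) mod 3 = 0, so u_{30} = u_3 = 0.

0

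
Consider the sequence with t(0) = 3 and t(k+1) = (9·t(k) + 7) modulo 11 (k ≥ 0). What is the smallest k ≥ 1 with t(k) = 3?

t(0) = 3, t(1) = 1, t(2) = 5, t(3) = 8, t(4) = 2, t(5) = 3.
Since t(5) = t(0) = 3, the sequence is periodic with period 5.
The value 3 next appears (with k ≥ 1) at t(5).

5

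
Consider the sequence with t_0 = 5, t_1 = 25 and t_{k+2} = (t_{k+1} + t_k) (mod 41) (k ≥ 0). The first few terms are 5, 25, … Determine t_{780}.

36

Listing terms: t_0 = 5, t_1 = 25, t_2 = 30, t_3 = 14, t_4 = 3, t_5 = 17, t_6 = 20, t_7 = 37, t_8 = 16, t_9 = 12, t_{10} = 28, t_{11} = 40, t_{12} = 27, t_{13} = 26, t_{14} = 12, t_{15} = 38, t_{16} = 9, t_{17} = 6, t_{18} = 15, t_{19} = 21, t_{20} = 36, t_{21} = 16, t_{22} = 11, t_{23} = 27, t_{24} = 38, t_{25} = 24, t_{26} = 21, t_{27} = 4, t_{28} = 25, t_{29} = 29, t_{30} = 13, t_{31} = 1, t_{32} = 14, t_{33} = 15, t_{34} = 29, t_{35} = 3, t_{36} = 32, t_{37} = 35, t_{38} = 26, t_{39} = 20, t_{40} = 5, t_{41} = 25.
Since (t_{40}, t_{41}) = (t_0, t_1) = (5, 25) (two consecutive terms determine the rest), the sequence is periodic with period 40.
So t_{780} = t_{0 + ((780-0) mod 40)} = t_{20} = 36.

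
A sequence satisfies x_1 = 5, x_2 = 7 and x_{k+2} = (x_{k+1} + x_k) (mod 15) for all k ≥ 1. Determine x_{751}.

We have x_1 = 5; x_2 = 7; x_3 = 12; x_4 = 4; x_5 = 1; x_6 = 5; x_7 = 6; x_8 = 11; x_9 = 2; x_{10} = 13; x_{11} = 0; x_{12} = 13; x_{13} = 13; x_{14} = 11; x_{15} = 9; x_{16} = 5; x_{17} = 14; x_{18} = 4; x_{19} = 3; x_{20} = 7; x_{21} = 10; x_{22} = 2; x_{23} = 12; x_{24} = 14; x_{25} = 11; x_{26} = 10; x_{27} = 6; x_{28} = 1; x_{29} = 7; x_{30} = 8; x_{31} = 0; x_{32} = 8; x_{33} = 8; x_{34} = 1; x_{35} = 9; x_{36} = 10; x_{37} = 4; x_{38} = 14; x_{39} = 3; x_{40} = 2; x_{41} = 5; x_{42} = 7.
The sequence repeats with period 40.
(751 - 1) mod 40 = 30, so x_{751} = x_{31} = 0.

0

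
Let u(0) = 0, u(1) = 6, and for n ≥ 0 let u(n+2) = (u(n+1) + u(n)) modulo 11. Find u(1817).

Listing terms: u(0) = 0,  u(1) = 6,  u(2) = 6,  u(3) = 1,  u(4) = 7,  u(5) = 8,  u(6) = 4,  u(7) = 1,  u(8) = 5,  u(9) = 6,  u(10) = 0,  u(11) = 6.
The sequence repeats with period 10.
(1817 - 0) mod 10 = 7, so u(1817) = u(7) = 1.

1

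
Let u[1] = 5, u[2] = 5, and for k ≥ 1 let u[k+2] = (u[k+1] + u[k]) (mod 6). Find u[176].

3

Listing terms: u[1] = 5, u[2] = 5, u[3] = 4, u[4] = 3, u[5] = 1, u[6] = 4, u[7] = 5, u[8] = 3, u[9] = 2, u[10] = 5, u[11] = 1, u[12] = 0, u[13] = 1, u[14] = 1, u[15] = 2, u[16] = 3, u[17] = 5, u[18] = 2, u[19] = 1, u[20] = 3, u[21] = 4, u[22] = 1, u[23] = 5, u[24] = 0, u[25] = 5, u[26] = 5.
The sequence repeats with period 24.
So u[176] = u[1 + ((176-1) mod 24)] = u[8] = 3.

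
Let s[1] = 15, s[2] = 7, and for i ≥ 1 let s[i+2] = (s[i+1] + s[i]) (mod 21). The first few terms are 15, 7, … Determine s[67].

1

We have s[1] = 15; s[2] = 7; s[3] = 1; s[4] = 8; s[5] = 9; s[6] = 17; s[7] = 5; s[8] = 1; s[9] = 6; s[10] = 7; s[11] = 13; s[12] = 20; s[13] = 12; s[14] = 11; s[15] = 2; s[16] = 13; s[17] = 15; s[18] = 7.
The sequence repeats with period 16.
So s[67] = s[1 + ((67-1) mod 16)] = s[3] = 1.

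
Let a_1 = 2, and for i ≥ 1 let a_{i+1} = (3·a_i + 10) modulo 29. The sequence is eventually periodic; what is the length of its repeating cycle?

Listing terms: a_1 = 2,  a_2 = 16,  a_3 = 0,  a_4 = 10,  a_5 = 11,  a_6 = 14,  a_7 = 23,  a_8 = 21,  a_9 = 15,  a_{10} = 26,  a_{11} = 1,  a_{12} = 13,  a_{13} = 20,  a_{14} = 12,  a_{15} = 17,  a_{16} = 3,  a_{17} = 19,  a_{18} = 9,  a_{19} = 8,  a_{20} = 5,  a_{21} = 25,  a_{22} = 27,  a_{23} = 4,  a_{24} = 22,  a_{25} = 18,  a_{26} = 6,  a_{27} = 28,  a_{28} = 7,  a_{29} = 2.
The sequence repeats with period 28.

28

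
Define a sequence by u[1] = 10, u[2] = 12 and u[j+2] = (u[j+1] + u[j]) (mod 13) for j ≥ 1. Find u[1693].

5

We have u[1] = 10,  u[2] = 12,  u[3] = 9,  u[4] = 8,  u[5] = 4,  u[6] = 12,  u[7] = 3,  u[8] = 2,  u[9] = 5,  u[10] = 7,  u[11] = 12,  u[12] = 6,  u[13] = 5,  u[14] = 11,  u[15] = 3,  u[16] = 1,  u[17] = 4,  u[18] = 5,  u[19] = 9,  u[20] = 1,  u[21] = 10,  u[22] = 11,  u[23] = 8,  u[24] = 6,  u[25] = 1,  u[26] = 7,  u[27] = 8,  u[28] = 2,  u[29] = 10,  u[30] = 12.
Since (u[29], u[30]) = (u[1], u[2]) = (10, 12) (two consecutive terms determine the rest), the sequence is periodic with period 28.
So u[1693] = u[1 + ((1693-1) mod 28)] = u[13] = 5.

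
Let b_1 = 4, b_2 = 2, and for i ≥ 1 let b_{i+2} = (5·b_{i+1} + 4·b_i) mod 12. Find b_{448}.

We have b_1 = 4, b_2 = 2, b_3 = 2, b_4 = 6, b_5 = 2, b_6 = 10, b_7 = 10, b_8 = 6, b_9 = 10, b_{10} = 2, b_{11} = 2.
Since (b_{10}, b_{11}) = (b_2, b_3) = (2, 2) (two consecutive terms determine the rest), the sequence is eventually periodic: after a pre-period of length 1 it cycles with period 8.
For i ≥ 2, b_i depends only on (i - 2) mod 8. (448 - 2) mod 8 = 6, so b_{448} = b_8 = 6.

6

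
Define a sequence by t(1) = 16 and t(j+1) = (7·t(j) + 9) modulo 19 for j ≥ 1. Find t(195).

1

We have t(1) = 16,  t(2) = 7,  t(3) = 1,  t(4) = 16.
Since t(4) = t(1) = 16, the sequence is periodic with period 3.
(195 - 1) mod 3 = 2, so t(195) = t(3) = 1.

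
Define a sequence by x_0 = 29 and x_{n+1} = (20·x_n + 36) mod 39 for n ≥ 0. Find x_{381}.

1

Listing terms: x_0 = 29, x_1 = 31, x_2 = 32, x_3 = 13, x_4 = 23, x_5 = 28, x_6 = 11, x_7 = 22, x_8 = 8, x_9 = 1, x_{10} = 17, x_{11} = 25, x_{12} = 29.
The sequence repeats with period 12.
(381 - 0) mod 12 = 9, so x_{381} = x_9 = 1.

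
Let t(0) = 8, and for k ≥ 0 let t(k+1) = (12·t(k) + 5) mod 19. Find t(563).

t(0) = 8,  t(1) = 6,  t(2) = 1,  t(3) = 17,  t(4) = 0,  t(5) = 5,  t(6) = 8.
Since t(6) = t(0) = 8, the sequence is periodic with period 6.
So t(563) = t(0 + ((563-0) mod 6)) = t(5) = 5.

5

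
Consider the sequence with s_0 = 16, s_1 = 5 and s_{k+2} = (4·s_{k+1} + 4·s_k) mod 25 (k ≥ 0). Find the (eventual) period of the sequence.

15

Computing terms: s_0 = 16, s_1 = 5, s_2 = 9, s_3 = 6, s_4 = 10, s_5 = 14, s_6 = 21, s_7 = 15, s_8 = 19, s_9 = 11, s_{10} = 20, s_{11} = 24, s_{12} = 1, s_{13} = 0, s_{14} = 4, s_{15} = 16, s_{16} = 5.
Since (s_{15}, s_{16}) = (s_0, s_1) = (16, 5) (two consecutive terms determine the rest), the sequence is periodic with period 15.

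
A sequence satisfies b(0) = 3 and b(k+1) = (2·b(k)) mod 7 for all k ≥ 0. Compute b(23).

We have b(0) = 3; b(1) = 6; b(2) = 5; b(3) = 3.
Since b(3) = b(0) = 3, the sequence is periodic with period 3.
So b(23) = b(0 + ((23-0) mod 3)) = b(2) = 5.

5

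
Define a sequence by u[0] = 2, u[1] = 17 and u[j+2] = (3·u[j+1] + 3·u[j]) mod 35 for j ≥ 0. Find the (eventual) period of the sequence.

We have u[0] = 2,  u[1] = 17,  u[2] = 22,  u[3] = 12,  u[4] = 32,  u[5] = 27,  u[6] = 2,  u[7] = 17.
The sequence repeats with period 6.

6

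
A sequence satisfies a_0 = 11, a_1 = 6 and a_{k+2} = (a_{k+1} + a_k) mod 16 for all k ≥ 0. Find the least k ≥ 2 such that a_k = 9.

We have a_0 = 11; a_1 = 6; a_2 = 1; a_3 = 7; a_4 = 8; a_5 = 15; a_6 = 7; a_7 = 6; a_8 = 13; a_9 = 3; a_{10} = 0; a_{11} = 3; a_{12} = 3; a_{13} = 6; a_{14} = 9; a_{15} = 15; a_{16} = 8; a_{17} = 7; a_{18} = 15; a_{19} = 6; a_{20} = 5; a_{21} = 11; a_{22} = 0; a_{23} = 11; a_{24} = 11; a_{25} = 6.
Since (a_{24}, a_{25}) = (a_0, a_1) = (11, 6) (two consecutive terms determine the rest), the sequence is periodic with period 24.
The value 9 first appears (with k ≥ 2) at a_{14}.

14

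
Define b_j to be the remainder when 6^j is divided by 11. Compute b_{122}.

Listing terms: b_1 = 6,  b_2 = 3,  b_3 = 7,  b_4 = 9,  b_5 = 10,  b_6 = 5,  b_7 = 8,  b_8 = 4,  b_9 = 2,  b_{10} = 1,  b_{11} = 6.
Since b_{11} = b_1 = 6, the sequence is periodic with period 10.
(122 - 1) mod 10 = 1, so b_{122} = b_2 = 3.

3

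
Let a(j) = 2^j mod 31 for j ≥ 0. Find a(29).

Listing terms: a(0) = 1; a(1) = 2; a(2) = 4; a(3) = 8; a(4) = 16; a(5) = 1.
The sequence repeats with period 5.
So a(29) = a(0 + ((29-0) mod 5)) = a(4) = 16.

16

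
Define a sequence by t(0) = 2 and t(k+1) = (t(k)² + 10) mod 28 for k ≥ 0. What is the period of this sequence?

3

We have t(0) = 2,  t(1) = 14,  t(2) = 10,  t(3) = 26,  t(4) = 14.
Since t(4) = t(1) = 14, the sequence is eventually periodic: after a pre-period of length 1 it cycles with period 3.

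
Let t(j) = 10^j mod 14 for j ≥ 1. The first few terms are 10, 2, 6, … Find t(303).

Computing terms: t(1) = 10,  t(2) = 2,  t(3) = 6,  t(4) = 4,  t(5) = 12,  t(6) = 8,  t(7) = 10.
The sequence repeats with period 6.
(303 - 1) mod 6 = 2, so t(303) = t(3) = 6.

6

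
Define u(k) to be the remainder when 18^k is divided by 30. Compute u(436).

u(1) = 18,  u(2) = 24,  u(3) = 12,  u(4) = 6,  u(5) = 18.
Since u(5) = u(1) = 18, the sequence is periodic with period 4.
So u(436) = u(1 + ((436-1) mod 4)) = u(4) = 6.

6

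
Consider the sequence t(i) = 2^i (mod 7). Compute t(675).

Computing terms: t(1) = 2; t(2) = 4; t(3) = 1; t(4) = 2.
The sequence repeats with period 3.
(675 - 1) mod 3 = 2, so t(675) = t(3) = 1.

1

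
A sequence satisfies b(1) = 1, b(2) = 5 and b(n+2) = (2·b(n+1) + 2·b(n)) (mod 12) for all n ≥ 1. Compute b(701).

Listing terms: b(1) = 1, b(2) = 5, b(3) = 0, b(4) = 10, b(5) = 8, b(6) = 0, b(7) = 4, b(8) = 8, b(9) = 0.
Since (b(8), b(9)) = (b(5), b(6)) = (8, 0) (two consecutive terms determine the rest), the sequence is eventually periodic: after a pre-period of length 4 it cycles with period 3.
For n ≥ 5, b(n) depends only on (n - 5) mod 3. (701 - 5) mod 3 = 0, so b(701) = b(5) = 8.

8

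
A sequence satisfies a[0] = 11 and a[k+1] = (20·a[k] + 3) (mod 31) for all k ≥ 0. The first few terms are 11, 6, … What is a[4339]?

4

a[0] = 11,  a[1] = 6,  a[2] = 30,  a[3] = 14,  a[4] = 4,  a[5] = 21,  a[6] = 20,  a[7] = 0,  a[8] = 3,  a[9] = 1,  a[10] = 23,  a[11] = 29,  a[12] = 25,  a[13] = 7,  a[14] = 19,  a[15] = 11.
Since a[15] = a[0] = 11, the sequence is periodic with period 15.
(4339 - 0) mod 15 = 4, so a[4339] = a[4] = 4.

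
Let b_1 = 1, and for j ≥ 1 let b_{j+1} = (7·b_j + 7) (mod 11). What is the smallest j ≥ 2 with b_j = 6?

3

b_1 = 1,  b_2 = 3,  b_3 = 6,  b_4 = 5,  b_5 = 9,  b_6 = 4,  b_7 = 2,  b_8 = 10,  b_9 = 0,  b_{10} = 7,  b_{11} = 1.
Since b_{11} = b_1 = 1, the sequence is periodic with period 10.
The value 6 first appears (with j ≥ 2) at b_3.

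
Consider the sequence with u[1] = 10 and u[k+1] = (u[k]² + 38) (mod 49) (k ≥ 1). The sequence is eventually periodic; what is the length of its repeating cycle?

u[1] = 10,  u[2] = 40,  u[3] = 21,  u[4] = 38,  u[5] = 12,  u[6] = 35,  u[7] = 38.
Since u[7] = u[4] = 38, the sequence is eventually periodic: after a pre-period of length 3 it cycles with period 3.

3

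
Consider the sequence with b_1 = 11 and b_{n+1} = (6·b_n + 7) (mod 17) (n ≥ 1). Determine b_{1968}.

Listing terms: b_1 = 11, b_2 = 5, b_3 = 3, b_4 = 8, b_5 = 4, b_6 = 14, b_7 = 6, b_8 = 9, b_9 = 10, b_{10} = 16, b_{11} = 1, b_{12} = 13, b_{13} = 0, b_{14} = 7, b_{15} = 15, b_{16} = 12, b_{17} = 11.
The sequence repeats with period 16.
So b_{1968} = b_{1 + ((1968-1) mod 16)} = b_{16} = 12.

12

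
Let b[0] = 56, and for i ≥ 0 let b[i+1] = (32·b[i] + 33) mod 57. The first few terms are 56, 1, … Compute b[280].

Listing terms: b[0] = 56; b[1] = 1; b[2] = 8; b[3] = 4; b[4] = 47; b[5] = 55; b[6] = 26; b[7] = 10; b[8] = 11; b[9] = 43; b[10] = 41; b[11] = 34; b[12] = 38; b[13] = 52; b[14] = 44; b[15] = 16; b[16] = 32; b[17] = 31; b[18] = 56.
Since b[18] = b[0] = 56, the sequence is periodic with period 18.
(280 - 0) mod 18 = 10, so b[280] = b[10] = 41.

41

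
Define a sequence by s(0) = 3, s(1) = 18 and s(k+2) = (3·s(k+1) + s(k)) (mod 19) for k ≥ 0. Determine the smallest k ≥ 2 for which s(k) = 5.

6

We have s(0) = 3; s(1) = 18; s(2) = 0; s(3) = 18; s(4) = 16; s(5) = 9; s(6) = 5; s(7) = 5; s(8) = 1; s(9) = 8; s(10) = 6; s(11) = 7; s(12) = 8; s(13) = 12; s(14) = 6; s(15) = 11; s(16) = 1; s(17) = 14; s(18) = 5; s(19) = 10; s(20) = 16; s(21) = 1; s(22) = 0; s(23) = 1; s(24) = 3; s(25) = 10; s(26) = 14; s(27) = 14; s(28) = 18; s(29) = 11; s(30) = 13; s(31) = 12; s(32) = 11; s(33) = 7; s(34) = 13; s(35) = 8; s(36) = 18; s(37) = 5; s(38) = 14; s(39) = 9; s(40) = 3; s(41) = 18.
Since (s(40), s(41)) = (s(0), s(1)) = (3, 18) (two consecutive terms determine the rest), the sequence is periodic with period 40.
The value 5 first appears (with k ≥ 2) at s(6).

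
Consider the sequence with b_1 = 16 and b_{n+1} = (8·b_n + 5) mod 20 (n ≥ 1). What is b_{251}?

9

Listing terms: b_1 = 16,  b_2 = 13,  b_3 = 9,  b_4 = 17,  b_5 = 1,  b_6 = 13.
Since b_6 = b_2 = 13, the sequence is eventually periodic: after a pre-period of length 1 it cycles with period 4.
For n ≥ 2, b_n depends only on (n - 2) mod 4. (251 - 2) mod 4 = 1, so b_{251} = b_3 = 9.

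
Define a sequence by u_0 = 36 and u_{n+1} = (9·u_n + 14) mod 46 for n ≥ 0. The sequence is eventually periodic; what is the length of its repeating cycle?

11

u_0 = 36,  u_1 = 16,  u_2 = 20,  u_3 = 10,  u_4 = 12,  u_5 = 30,  u_6 = 8,  u_7 = 40,  u_8 = 6,  u_9 = 22,  u_{10} = 28,  u_{11} = 36.
Since u_{11} = u_0 = 36, the sequence is periodic with period 11.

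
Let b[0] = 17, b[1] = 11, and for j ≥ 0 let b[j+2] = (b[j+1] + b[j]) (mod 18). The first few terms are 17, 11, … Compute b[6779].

We have b[0] = 17, b[1] = 11, b[2] = 10, b[3] = 3, b[4] = 13, b[5] = 16, b[6] = 11, b[7] = 9, b[8] = 2, b[9] = 11, b[10] = 13, b[11] = 6, b[12] = 1, b[13] = 7, b[14] = 8, b[15] = 15, b[16] = 5, b[17] = 2, b[18] = 7, b[19] = 9, b[20] = 16, b[21] = 7, b[22] = 5, b[23] = 12, b[24] = 17, b[25] = 11.
The sequence repeats with period 24.
(6779 - 0) mod 24 = 11, so b[6779] = b[11] = 6.

6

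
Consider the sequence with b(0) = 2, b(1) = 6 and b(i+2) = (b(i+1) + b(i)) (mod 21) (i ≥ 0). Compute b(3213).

Computing terms: b(0) = 2; b(1) = 6; b(2) = 8; b(3) = 14; b(4) = 1; b(5) = 15; b(6) = 16; b(7) = 10; b(8) = 5; b(9) = 15; b(10) = 20; b(11) = 14; b(12) = 13; b(13) = 6; b(14) = 19; b(15) = 4; b(16) = 2; b(17) = 6.
The sequence repeats with period 16.
So b(3213) = b(0 + ((3213-0) mod 16)) = b(13) = 6.

6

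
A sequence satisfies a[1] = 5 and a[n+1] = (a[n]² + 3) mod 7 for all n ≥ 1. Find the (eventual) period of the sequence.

a[1] = 5; a[2] = 0; a[3] = 3; a[4] = 5.
Since a[4] = a[1] = 5, the sequence is periodic with period 3.

3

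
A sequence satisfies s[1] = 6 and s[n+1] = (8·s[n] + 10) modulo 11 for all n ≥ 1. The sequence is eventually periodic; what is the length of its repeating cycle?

We have s[1] = 6, s[2] = 3, s[3] = 1, s[4] = 7, s[5] = 0, s[6] = 10, s[7] = 2, s[8] = 4, s[9] = 9, s[10] = 5, s[11] = 6.
Since s[11] = s[1] = 6, the sequence is periodic with period 10.

10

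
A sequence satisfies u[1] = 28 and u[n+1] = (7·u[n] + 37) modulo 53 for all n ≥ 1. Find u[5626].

Listing terms: u[1] = 28; u[2] = 21; u[3] = 25; u[4] = 0; u[5] = 37; u[6] = 31; u[7] = 42; u[8] = 13; u[9] = 22; u[10] = 32; u[11] = 49; u[12] = 9; u[13] = 47; u[14] = 48; u[15] = 2; u[16] = 51; u[17] = 23; u[18] = 39; u[19] = 45; u[20] = 34; u[21] = 10; u[22] = 1; u[23] = 44; u[24] = 27; u[25] = 14; u[26] = 29; u[27] = 28.
The sequence repeats with period 26.
(5626 - 1) mod 26 = 9, so u[5626] = u[10] = 32.

32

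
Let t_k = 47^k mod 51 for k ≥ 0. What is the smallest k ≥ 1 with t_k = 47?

1

Listing terms: t_0 = 1,  t_1 = 47,  t_2 = 16,  t_3 = 38,  t_4 = 1.
Since t_4 = t_0 = 1, the sequence is periodic with period 4.
The value 47 first appears (with k ≥ 1) at t_1.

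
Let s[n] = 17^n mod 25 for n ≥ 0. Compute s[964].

21

s[0] = 1,  s[1] = 17,  s[2] = 14,  s[3] = 13,  s[4] = 21,  s[5] = 7,  s[6] = 19,  s[7] = 23,  s[8] = 16,  s[9] = 22,  s[10] = 24,  s[11] = 8,  s[12] = 11,  s[13] = 12,  s[14] = 4,  s[15] = 18,  s[16] = 6,  s[17] = 2,  s[18] = 9,  s[19] = 3,  s[20] = 1.
Since s[20] = s[0] = 1, the sequence is periodic with period 20.
(964 - 0) mod 20 = 4, so s[964] = s[4] = 21.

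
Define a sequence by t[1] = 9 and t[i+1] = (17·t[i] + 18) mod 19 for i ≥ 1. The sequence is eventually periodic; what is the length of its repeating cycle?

We have t[1] = 9, t[2] = 0, t[3] = 18, t[4] = 1, t[5] = 16, t[6] = 5, t[7] = 8, t[8] = 2, t[9] = 14, t[10] = 9.
Since t[10] = t[1] = 9, the sequence is periodic with period 9.

9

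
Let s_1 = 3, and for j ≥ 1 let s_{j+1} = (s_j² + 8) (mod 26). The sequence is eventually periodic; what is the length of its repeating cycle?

3

s_1 = 3,  s_2 = 17,  s_3 = 11,  s_4 = 25,  s_5 = 9,  s_6 = 11.
Since s_6 = s_3 = 11, the sequence is eventually periodic: after a pre-period of length 2 it cycles with period 3.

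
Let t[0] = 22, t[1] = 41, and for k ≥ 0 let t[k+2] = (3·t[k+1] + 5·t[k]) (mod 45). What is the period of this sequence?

12

Listing terms: t[0] = 22; t[1] = 41; t[2] = 8; t[3] = 4; t[4] = 7; t[5] = 41; t[6] = 23; t[7] = 4; t[8] = 37; t[9] = 41; t[10] = 38; t[11] = 4; t[12] = 22; t[13] = 41.
The sequence repeats with period 12.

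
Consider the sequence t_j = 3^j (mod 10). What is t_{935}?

t_1 = 3; t_2 = 9; t_3 = 7; t_4 = 1; t_5 = 3.
Since t_5 = t_1 = 3, the sequence is periodic with period 4.
So t_{935} = t_{1 + ((935-1) mod 4)} = t_3 = 7.

7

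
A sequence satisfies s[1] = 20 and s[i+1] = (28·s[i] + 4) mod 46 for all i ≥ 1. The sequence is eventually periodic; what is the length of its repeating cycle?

s[1] = 20,  s[2] = 12,  s[3] = 18,  s[4] = 2,  s[5] = 14,  s[6] = 28,  s[7] = 6,  s[8] = 34,  s[9] = 36,  s[10] = 0,  s[11] = 4,  s[12] = 24,  s[13] = 32,  s[14] = 26,  s[15] = 42,  s[16] = 30,  s[17] = 16,  s[18] = 38,  s[19] = 10,  s[20] = 8,  s[21] = 44,  s[22] = 40,  s[23] = 20.
The sequence repeats with period 22.

22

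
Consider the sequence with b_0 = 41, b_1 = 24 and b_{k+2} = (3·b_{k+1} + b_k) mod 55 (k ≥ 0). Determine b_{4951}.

b_0 = 41; b_1 = 24; b_2 = 3; b_3 = 33; b_4 = 47; b_5 = 9; b_6 = 19; b_7 = 11; b_8 = 52; b_9 = 2; b_{10} = 3; b_{11} = 11; b_{12} = 36; b_{13} = 9; b_{14} = 8; b_{15} = 33; b_{16} = 52; b_{17} = 24; b_{18} = 14; b_{19} = 11; b_{20} = 47; b_{21} = 42; b_{22} = 8; b_{23} = 11; b_{24} = 41; b_{25} = 24.
Since (b_{24}, b_{25}) = (b_0, b_1) = (41, 24) (two consecutive terms determine the rest), the sequence is periodic with period 24.
So b_{4951} = b_{0 + ((4951-0) mod 24)} = b_7 = 11.

11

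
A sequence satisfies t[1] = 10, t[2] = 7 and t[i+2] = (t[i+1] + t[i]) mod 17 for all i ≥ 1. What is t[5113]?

10

Listing terms: t[1] = 10; t[2] = 7; t[3] = 0; t[4] = 7; t[5] = 7; t[6] = 14; t[7] = 4; t[8] = 1; t[9] = 5; t[10] = 6; t[11] = 11; t[12] = 0; t[13] = 11; t[14] = 11; t[15] = 5; t[16] = 16; t[17] = 4; t[18] = 3; t[19] = 7; t[20] = 10; t[21] = 0; t[22] = 10; t[23] = 10; t[24] = 3; t[25] = 13; t[26] = 16; t[27] = 12; t[28] = 11; t[29] = 6; t[30] = 0; t[31] = 6; t[32] = 6; t[33] = 12; t[34] = 1; t[35] = 13; t[36] = 14; t[37] = 10; t[38] = 7.
Since (t[37], t[38]) = (t[1], t[2]) = (10, 7) (two consecutive terms determine the rest), the sequence is periodic with period 36.
(5113 - 1) mod 36 = 0, so t[5113] = t[1] = 10.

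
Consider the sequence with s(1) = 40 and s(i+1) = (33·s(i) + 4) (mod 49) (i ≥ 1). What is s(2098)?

s(1) = 40, s(2) = 1, s(3) = 37, s(4) = 0, s(5) = 4, s(6) = 38, s(7) = 33, s(8) = 15, s(9) = 9, s(10) = 7, s(11) = 39, s(12) = 17, s(13) = 26, s(14) = 29, s(15) = 30, s(16) = 14, s(17) = 25, s(18) = 45, s(19) = 19, s(20) = 43, s(21) = 2, s(22) = 21, s(23) = 11, s(24) = 24, s(25) = 12, s(26) = 8, s(27) = 23, s(28) = 28, s(29) = 46, s(30) = 3, s(31) = 5, s(32) = 22, s(33) = 44, s(34) = 35, s(35) = 32, s(36) = 31, s(37) = 47, s(38) = 36, s(39) = 16, s(40) = 42, s(41) = 18, s(42) = 10, s(43) = 40.
The sequence repeats with period 42.
(2098 - 1) mod 42 = 39, so s(2098) = s(40) = 42.

42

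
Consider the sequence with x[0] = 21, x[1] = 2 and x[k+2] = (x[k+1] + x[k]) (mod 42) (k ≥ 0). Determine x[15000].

Computing terms: x[0] = 21,  x[1] = 2,  x[2] = 23,  x[3] = 25,  x[4] = 6,  x[5] = 31,  x[6] = 37,  x[7] = 26,  x[8] = 21,  x[9] = 5,  x[10] = 26,  x[11] = 31,  x[12] = 15,  x[13] = 4,  x[14] = 19,  x[15] = 23,  x[16] = 0,  x[17] = 23,  x[18] = 23,  x[19] = 4,  x[20] = 27,  x[21] = 31,  x[22] = 16,  x[23] = 5,  x[24] = 21,  x[25] = 26,  x[26] = 5,  x[27] = 31,  x[28] = 36,  x[29] = 25,  x[30] = 19,  x[31] = 2,  x[32] = 21,  x[33] = 23,  x[34] = 2,  x[35] = 25,  x[36] = 27,  x[37] = 10,  x[38] = 37,  x[39] = 5,  x[40] = 0,  x[41] = 5,  x[42] = 5,  x[43] = 10,  x[44] = 15,  x[45] = 25,  x[46] = 40,  x[47] = 23,  x[48] = 21,  x[49] = 2.
The sequence repeats with period 48.
So x[15000] = x[0 + ((15000-0) mod 48)] = x[24] = 21.

21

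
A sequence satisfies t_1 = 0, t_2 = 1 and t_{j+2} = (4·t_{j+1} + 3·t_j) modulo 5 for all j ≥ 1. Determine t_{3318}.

4

t_1 = 0,  t_2 = 1,  t_3 = 4,  t_4 = 4,  t_5 = 3,  t_6 = 4,  t_7 = 0,  t_8 = 2,  t_9 = 3,  t_{10} = 3,  t_{11} = 1,  t_{12} = 3,  t_{13} = 0,  t_{14} = 4,  t_{15} = 1,  t_{16} = 1,  t_{17} = 2,  t_{18} = 1,  t_{19} = 0,  t_{20} = 3,  t_{21} = 2,  t_{22} = 2,  t_{23} = 4,  t_{24} = 2,  t_{25} = 0,  t_{26} = 1.
The sequence repeats with period 24.
So t_{3318} = t_{1 + ((3318-1) mod 24)} = t_6 = 4.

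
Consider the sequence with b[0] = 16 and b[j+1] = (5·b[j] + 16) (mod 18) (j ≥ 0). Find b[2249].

We have b[0] = 16,  b[1] = 6,  b[2] = 10,  b[3] = 12,  b[4] = 4,  b[5] = 0,  b[6] = 16.
The sequence repeats with period 6.
(2249 - 0) mod 6 = 5, so b[2249] = b[5] = 0.

0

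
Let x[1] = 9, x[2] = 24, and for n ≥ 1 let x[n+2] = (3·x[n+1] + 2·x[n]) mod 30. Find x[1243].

18

x[1] = 9,  x[2] = 24,  x[3] = 0,  x[4] = 18,  x[5] = 24,  x[6] = 18,  x[7] = 12,  x[8] = 12,  x[9] = 0,  x[10] = 24,  x[11] = 12,  x[12] = 24,  x[13] = 6,  x[14] = 6,  x[15] = 0,  x[16] = 12,  x[17] = 6,  x[18] = 12,  x[19] = 18,  x[20] = 18,  x[21] = 0,  x[22] = 6,  x[23] = 18,  x[24] = 6,  x[25] = 24,  x[26] = 24,  x[27] = 0.
Since (x[26], x[27]) = (x[2], x[3]) = (24, 0) (two consecutive terms determine the rest), the sequence is eventually periodic: after a pre-period of length 1 it cycles with period 24.
For n ≥ 2, x[n] depends only on (n - 2) mod 24. (1243 - 2) mod 24 = 17, so x[1243] = x[19] = 18.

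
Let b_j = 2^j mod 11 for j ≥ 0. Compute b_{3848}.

b_0 = 1, b_1 = 2, b_2 = 4, b_3 = 8, b_4 = 5, b_5 = 10, b_6 = 9, b_7 = 7, b_8 = 3, b_9 = 6, b_{10} = 1.
Since b_{10} = b_0 = 1, the sequence is periodic with period 10.
So b_{3848} = b_{0 + ((3848-0) mod 10)} = b_8 = 3.

3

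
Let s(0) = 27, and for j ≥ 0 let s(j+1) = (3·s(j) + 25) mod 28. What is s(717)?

s(0) = 27,  s(1) = 22,  s(2) = 7,  s(3) = 18,  s(4) = 23,  s(5) = 10,  s(6) = 27.
The sequence repeats with period 6.
So s(717) = s(0 + ((717-0) mod 6)) = s(3) = 18.

18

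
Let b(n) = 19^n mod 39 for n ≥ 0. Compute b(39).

34

We have b(0) = 1,  b(1) = 19,  b(2) = 10,  b(3) = 34,  b(4) = 22,  b(5) = 28,  b(6) = 25,  b(7) = 7,  b(8) = 16,  b(9) = 31,  b(10) = 4,  b(11) = 37,  b(12) = 1.
The sequence repeats with period 12.
So b(39) = b(0 + ((39-0) mod 12)) = b(3) = 34.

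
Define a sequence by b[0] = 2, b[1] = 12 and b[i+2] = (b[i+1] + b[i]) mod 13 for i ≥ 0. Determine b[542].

0

We have b[0] = 2, b[1] = 12, b[2] = 1, b[3] = 0, b[4] = 1, b[5] = 1, b[6] = 2, b[7] = 3, b[8] = 5, b[9] = 8, b[10] = 0, b[11] = 8, b[12] = 8, b[13] = 3, b[14] = 11, b[15] = 1, b[16] = 12, b[17] = 0, b[18] = 12, b[19] = 12, b[20] = 11, b[21] = 10, b[22] = 8, b[23] = 5, b[24] = 0, b[25] = 5, b[26] = 5, b[27] = 10, b[28] = 2, b[29] = 12.
The sequence repeats with period 28.
(542 - 0) mod 28 = 10, so b[542] = b[10] = 0.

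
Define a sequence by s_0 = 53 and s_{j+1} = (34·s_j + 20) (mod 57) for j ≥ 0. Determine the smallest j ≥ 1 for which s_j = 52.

Listing terms: s_0 = 53; s_1 = 55; s_2 = 9; s_3 = 41; s_4 = 46; s_5 = 45; s_6 = 11; s_7 = 52; s_8 = 21; s_9 = 50; s_{10} = 10; s_{11} = 18; s_{12} = 5; s_{13} = 19; s_{14} = 39; s_{15} = 35; s_{16} = 13; s_{17} = 6; s_{18} = 53.
The sequence repeats with period 18.
The value 52 first appears (with j ≥ 1) at s_7.

7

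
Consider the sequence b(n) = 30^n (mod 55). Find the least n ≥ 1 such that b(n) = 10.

b(0) = 1; b(1) = 30; b(2) = 20; b(3) = 50; b(4) = 15; b(5) = 10; b(6) = 25; b(7) = 35; b(8) = 5; b(9) = 40; b(10) = 45; b(11) = 30.
Since b(11) = b(1) = 30, the sequence is eventually periodic: after a pre-period of length 1 it cycles with period 10.
The value 10 first appears (with n ≥ 1) at b(5).

5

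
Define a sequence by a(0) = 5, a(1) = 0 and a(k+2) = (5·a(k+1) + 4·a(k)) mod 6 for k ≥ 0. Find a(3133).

0

Computing terms: a(0) = 5,  a(1) = 0,  a(2) = 2,  a(3) = 4,  a(4) = 4,  a(5) = 0,  a(6) = 4,  a(7) = 2,  a(8) = 2,  a(9) = 0,  a(10) = 2.
Since (a(9), a(10)) = (a(1), a(2)) = (0, 2) (two consecutive terms determine the rest), the sequence is eventually periodic: after a pre-period of length 1 it cycles with period 8.
For k ≥ 1, a(k) depends only on (k - 1) mod 8. (3133 - 1) mod 8 = 4, so a(3133) = a(5) = 0.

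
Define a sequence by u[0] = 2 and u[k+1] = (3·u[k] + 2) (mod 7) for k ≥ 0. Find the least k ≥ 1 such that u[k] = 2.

6

We have u[0] = 2,  u[1] = 1,  u[2] = 5,  u[3] = 3,  u[4] = 4,  u[5] = 0,  u[6] = 2.
Since u[6] = u[0] = 2, the sequence is periodic with period 6.
The value 2 next appears (with k ≥ 1) at u[6].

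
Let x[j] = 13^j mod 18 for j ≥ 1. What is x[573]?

We have x[1] = 13; x[2] = 7; x[3] = 1; x[4] = 13.
The sequence repeats with period 3.
(573 - 1) mod 3 = 2, so x[573] = x[3] = 1.

1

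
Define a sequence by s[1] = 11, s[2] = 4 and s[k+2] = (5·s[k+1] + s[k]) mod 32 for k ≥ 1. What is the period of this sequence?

s[1] = 11; s[2] = 4; s[3] = 31; s[4] = 31; s[5] = 26; s[6] = 1; s[7] = 31; s[8] = 28; s[9] = 11; s[10] = 19; s[11] = 10; s[12] = 5; s[13] = 3; s[14] = 20; s[15] = 7; s[16] = 23; s[17] = 26; s[18] = 25; s[19] = 23; s[20] = 12; s[21] = 19; s[22] = 11; s[23] = 10; s[24] = 29; s[25] = 27; s[26] = 4; s[27] = 15; s[28] = 15; s[29] = 26; s[30] = 17; s[31] = 15; s[32] = 28; s[33] = 27; s[34] = 3; s[35] = 10; s[36] = 21; s[37] = 19; s[38] = 20; s[39] = 23; s[40] = 7; s[41] = 26; s[42] = 9; s[43] = 7; s[44] = 12; s[45] = 3; s[46] = 27; s[47] = 10; s[48] = 13; s[49] = 11; s[50] = 4.
Since (s[49], s[50]) = (s[1], s[2]) = (11, 4) (two consecutive terms determine the rest), the sequence is periodic with period 48.

48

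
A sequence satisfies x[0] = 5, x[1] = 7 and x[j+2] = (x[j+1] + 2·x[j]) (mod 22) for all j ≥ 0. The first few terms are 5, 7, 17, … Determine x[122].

17

Computing terms: x[0] = 5; x[1] = 7; x[2] = 17; x[3] = 9; x[4] = 21; x[5] = 17; x[6] = 15; x[7] = 5; x[8] = 13; x[9] = 1; x[10] = 5; x[11] = 7.
Since (x[10], x[11]) = (x[0], x[1]) = (5, 7) (two consecutive terms determine the rest), the sequence is periodic with period 10.
So x[122] = x[0 + ((122-0) mod 10)] = x[2] = 17.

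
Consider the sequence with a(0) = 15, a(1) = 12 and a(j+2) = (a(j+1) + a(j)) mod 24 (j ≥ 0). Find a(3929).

9

Computing terms: a(0) = 15, a(1) = 12, a(2) = 3, a(3) = 15, a(4) = 18, a(5) = 9, a(6) = 3, a(7) = 12, a(8) = 15, a(9) = 3, a(10) = 18, a(11) = 21, a(12) = 15, a(13) = 12.
The sequence repeats with period 12.
(3929 - 0) mod 12 = 5, so a(3929) = a(5) = 9.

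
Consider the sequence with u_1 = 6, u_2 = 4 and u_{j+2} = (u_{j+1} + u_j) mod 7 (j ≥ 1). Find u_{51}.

u_1 = 6, u_2 = 4, u_3 = 3, u_4 = 0, u_5 = 3, u_6 = 3, u_7 = 6, u_8 = 2, u_9 = 1, u_{10} = 3, u_{11} = 4, u_{12} = 0, u_{13} = 4, u_{14} = 4, u_{15} = 1, u_{16} = 5, u_{17} = 6, u_{18} = 4.
Since (u_{17}, u_{18}) = (u_1, u_2) = (6, 4) (two consecutive terms determine the rest), the sequence is periodic with period 16.
So u_{51} = u_{1 + ((51-1) mod 16)} = u_3 = 3.

3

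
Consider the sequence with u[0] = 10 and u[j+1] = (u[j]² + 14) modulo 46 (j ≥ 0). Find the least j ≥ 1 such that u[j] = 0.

5

Listing terms: u[0] = 10; u[1] = 22; u[2] = 38; u[3] = 32; u[4] = 26; u[5] = 0; u[6] = 14; u[7] = 26.
Since u[7] = u[4] = 26, the sequence is eventually periodic: after a pre-period of length 4 it cycles with period 3.
The value 0 first appears (with j ≥ 1) at u[5].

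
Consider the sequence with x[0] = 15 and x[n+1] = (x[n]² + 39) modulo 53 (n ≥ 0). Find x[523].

43

Listing terms: x[0] = 15, x[1] = 52, x[2] = 40, x[3] = 49, x[4] = 2, x[5] = 43, x[6] = 33, x[7] = 15.
Since x[7] = x[0] = 15, the sequence is periodic with period 7.
So x[523] = x[0 + ((523-0) mod 7)] = x[5] = 43.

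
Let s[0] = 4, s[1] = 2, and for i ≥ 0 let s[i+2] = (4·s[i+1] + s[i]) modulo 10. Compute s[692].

We have s[0] = 4,  s[1] = 2,  s[2] = 2,  s[3] = 0,  s[4] = 2,  s[5] = 8,  s[6] = 4,  s[7] = 4,  s[8] = 0,  s[9] = 4,  s[10] = 6,  s[11] = 8,  s[12] = 8,  s[13] = 0,  s[14] = 8,  s[15] = 2,  s[16] = 6,  s[17] = 6,  s[18] = 0,  s[19] = 6,  s[20] = 4,  s[21] = 2.
The sequence repeats with period 20.
(692 - 0) mod 20 = 12, so s[692] = s[12] = 8.

8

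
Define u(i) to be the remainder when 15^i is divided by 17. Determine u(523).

9

We have u(0) = 1,  u(1) = 15,  u(2) = 4,  u(3) = 9,  u(4) = 16,  u(5) = 2,  u(6) = 13,  u(7) = 8,  u(8) = 1.
The sequence repeats with period 8.
(523 - 0) mod 8 = 3, so u(523) = u(3) = 9.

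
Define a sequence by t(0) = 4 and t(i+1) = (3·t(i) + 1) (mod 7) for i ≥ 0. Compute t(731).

1

t(0) = 4; t(1) = 6; t(2) = 5; t(3) = 2; t(4) = 0; t(5) = 1; t(6) = 4.
The sequence repeats with period 6.
(731 - 0) mod 6 = 5, so t(731) = t(5) = 1.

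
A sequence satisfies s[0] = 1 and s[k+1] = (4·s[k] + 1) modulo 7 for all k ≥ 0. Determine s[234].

We have s[0] = 1, s[1] = 5, s[2] = 0, s[3] = 1.
The sequence repeats with period 3.
So s[234] = s[0 + ((234-0) mod 3)] = s[0] = 1.

1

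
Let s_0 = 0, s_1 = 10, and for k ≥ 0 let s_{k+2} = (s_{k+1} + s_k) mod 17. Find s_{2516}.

We have s_0 = 0,  s_1 = 10,  s_2 = 10,  s_3 = 3,  s_4 = 13,  s_5 = 16,  s_6 = 12,  s_7 = 11,  s_8 = 6,  s_9 = 0,  s_{10} = 6,  s_{11} = 6,  s_{12} = 12,  s_{13} = 1,  s_{14} = 13,  s_{15} = 14,  s_{16} = 10,  s_{17} = 7,  s_{18} = 0,  s_{19} = 7,  s_{20} = 7,  s_{21} = 14,  s_{22} = 4,  s_{23} = 1,  s_{24} = 5,  s_{25} = 6,  s_{26} = 11,  s_{27} = 0,  s_{28} = 11,  s_{29} = 11,  s_{30} = 5,  s_{31} = 16,  s_{32} = 4,  s_{33} = 3,  s_{34} = 7,  s_{35} = 10,  s_{36} = 0,  s_{37} = 10.
The sequence repeats with period 36.
(2516 - 0) mod 36 = 32, so s_{2516} = s_{32} = 4.

4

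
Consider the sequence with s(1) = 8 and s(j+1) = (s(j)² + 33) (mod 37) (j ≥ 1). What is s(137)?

23

s(1) = 8, s(2) = 23, s(3) = 7, s(4) = 8.
Since s(4) = s(1) = 8, the sequence is periodic with period 3.
(137 - 1) mod 3 = 1, so s(137) = s(2) = 23.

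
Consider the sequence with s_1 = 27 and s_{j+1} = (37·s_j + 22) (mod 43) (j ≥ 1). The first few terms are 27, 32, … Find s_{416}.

32

Listing terms: s_1 = 27, s_2 = 32, s_3 = 2, s_4 = 10, s_5 = 5, s_6 = 35, s_7 = 27.
The sequence repeats with period 6.
(416 - 1) mod 6 = 1, so s_{416} = s_2 = 32.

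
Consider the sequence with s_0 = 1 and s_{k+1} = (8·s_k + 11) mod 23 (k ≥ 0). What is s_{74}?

s_0 = 1, s_1 = 19, s_2 = 2, s_3 = 4, s_4 = 20, s_5 = 10, s_6 = 22, s_7 = 3, s_8 = 12, s_9 = 15, s_{10} = 16, s_{11} = 1.
Since s_{11} = s_0 = 1, the sequence is periodic with period 11.
(74 - 0) mod 11 = 8, so s_{74} = s_8 = 12.

12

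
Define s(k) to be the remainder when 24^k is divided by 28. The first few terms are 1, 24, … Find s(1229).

12

Listing terms: s(0) = 1, s(1) = 24, s(2) = 16, s(3) = 20, s(4) = 4, s(5) = 12, s(6) = 8, s(7) = 24.
Since s(7) = s(1) = 24, the sequence is eventually periodic: after a pre-period of length 1 it cycles with period 6.
For k ≥ 1, s(k) depends only on (k - 1) mod 6. (1229 - 1) mod 6 = 4, so s(1229) = s(5) = 12.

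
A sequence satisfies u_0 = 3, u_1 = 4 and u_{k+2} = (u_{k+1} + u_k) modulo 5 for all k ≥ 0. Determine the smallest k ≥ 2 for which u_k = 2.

Computing terms: u_0 = 3,  u_1 = 4,  u_2 = 2,  u_3 = 1,  u_4 = 3,  u_5 = 4.
The sequence repeats with period 4.
The value 2 first appears (with k ≥ 2) at u_2.

2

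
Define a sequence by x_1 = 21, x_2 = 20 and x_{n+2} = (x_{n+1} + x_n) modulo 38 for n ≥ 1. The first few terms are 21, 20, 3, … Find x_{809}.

We have x_1 = 21,  x_2 = 20,  x_3 = 3,  x_4 = 23,  x_5 = 26,  x_6 = 11,  x_7 = 37,  x_8 = 10,  x_9 = 9,  x_{10} = 19,  x_{11} = 28,  x_{12} = 9,  x_{13} = 37,  x_{14} = 8,  x_{15} = 7,  x_{16} = 15,  x_{17} = 22,  x_{18} = 37,  x_{19} = 21,  x_{20} = 20.
Since (x_{19}, x_{20}) = (x_1, x_2) = (21, 20) (two consecutive terms determine the rest), the sequence is periodic with period 18.
(809 - 1) mod 18 = 16, so x_{809} = x_{17} = 22.

22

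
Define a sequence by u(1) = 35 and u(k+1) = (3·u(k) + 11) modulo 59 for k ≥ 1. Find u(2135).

56

u(1) = 35, u(2) = 57, u(3) = 5, u(4) = 26, u(5) = 30, u(6) = 42, u(7) = 19, u(8) = 9, u(9) = 38, u(10) = 7, u(11) = 32, u(12) = 48, u(13) = 37, u(14) = 4, u(15) = 23, u(16) = 21, u(17) = 15, u(18) = 56, u(19) = 2, u(20) = 17, u(21) = 3, u(22) = 20, u(23) = 12, u(24) = 47, u(25) = 34, u(26) = 54, u(27) = 55, u(28) = 58, u(29) = 8, u(30) = 35.
Since u(30) = u(1) = 35, the sequence is periodic with period 29.
So u(2135) = u(1 + ((2135-1) mod 29)) = u(18) = 56.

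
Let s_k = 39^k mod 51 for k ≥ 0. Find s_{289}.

39

We have s_0 = 1; s_1 = 39; s_2 = 42; s_3 = 6; s_4 = 30; s_5 = 48; s_6 = 36; s_7 = 27; s_8 = 33; s_9 = 12; s_{10} = 9; s_{11} = 45; s_{12} = 21; s_{13} = 3; s_{14} = 15; s_{15} = 24; s_{16} = 18; s_{17} = 39.
Since s_{17} = s_1 = 39, the sequence is eventually periodic: after a pre-period of length 1 it cycles with period 16.
For k ≥ 1, s_k depends only on (k - 1) mod 16. (289 - 1) mod 16 = 0, so s_{289} = s_1 = 39.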